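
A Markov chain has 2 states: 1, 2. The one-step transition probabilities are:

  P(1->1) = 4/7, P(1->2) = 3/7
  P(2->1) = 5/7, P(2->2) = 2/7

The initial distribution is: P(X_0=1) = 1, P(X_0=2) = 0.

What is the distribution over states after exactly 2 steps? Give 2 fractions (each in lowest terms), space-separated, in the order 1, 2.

Answer: 31/49 18/49

Derivation:
Propagating the distribution step by step (d_{t+1} = d_t * P):
d_0 = (1=1, 2=0)
  d_1[1] = 1*4/7 + 0*5/7 = 4/7
  d_1[2] = 1*3/7 + 0*2/7 = 3/7
d_1 = (1=4/7, 2=3/7)
  d_2[1] = 4/7*4/7 + 3/7*5/7 = 31/49
  d_2[2] = 4/7*3/7 + 3/7*2/7 = 18/49
d_2 = (1=31/49, 2=18/49)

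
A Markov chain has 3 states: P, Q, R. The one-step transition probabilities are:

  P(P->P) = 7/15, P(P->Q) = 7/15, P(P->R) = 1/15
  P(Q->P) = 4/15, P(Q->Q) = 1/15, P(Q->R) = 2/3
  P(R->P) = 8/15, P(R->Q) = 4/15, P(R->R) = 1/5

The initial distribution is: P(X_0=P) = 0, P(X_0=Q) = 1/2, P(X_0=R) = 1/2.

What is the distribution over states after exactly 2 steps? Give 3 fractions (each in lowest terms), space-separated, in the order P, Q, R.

Propagating the distribution step by step (d_{t+1} = d_t * P):
d_0 = (P=0, Q=1/2, R=1/2)
  d_1[P] = 0*7/15 + 1/2*4/15 + 1/2*8/15 = 2/5
  d_1[Q] = 0*7/15 + 1/2*1/15 + 1/2*4/15 = 1/6
  d_1[R] = 0*1/15 + 1/2*2/3 + 1/2*1/5 = 13/30
d_1 = (P=2/5, Q=1/6, R=13/30)
  d_2[P] = 2/5*7/15 + 1/6*4/15 + 13/30*8/15 = 104/225
  d_2[Q] = 2/5*7/15 + 1/6*1/15 + 13/30*4/15 = 47/150
  d_2[R] = 2/5*1/15 + 1/6*2/3 + 13/30*1/5 = 101/450
d_2 = (P=104/225, Q=47/150, R=101/450)

Answer: 104/225 47/150 101/450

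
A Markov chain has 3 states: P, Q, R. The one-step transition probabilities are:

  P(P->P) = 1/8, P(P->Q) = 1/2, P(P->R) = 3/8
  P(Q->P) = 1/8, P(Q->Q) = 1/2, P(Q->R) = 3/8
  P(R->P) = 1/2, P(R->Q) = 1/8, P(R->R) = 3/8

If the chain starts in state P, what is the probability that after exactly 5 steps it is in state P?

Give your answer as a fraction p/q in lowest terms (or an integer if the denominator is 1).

Answer: 17/64

Derivation:
Computing P^5 by repeated multiplication:
P^1 =
  P: [1/8, 1/2, 3/8]
  Q: [1/8, 1/2, 3/8]
  R: [1/2, 1/8, 3/8]
P^2 =
  P: [17/64, 23/64, 3/8]
  Q: [17/64, 23/64, 3/8]
  R: [17/64, 23/64, 3/8]
P^3 =
  P: [17/64, 23/64, 3/8]
  Q: [17/64, 23/64, 3/8]
  R: [17/64, 23/64, 3/8]
P^4 =
  P: [17/64, 23/64, 3/8]
  Q: [17/64, 23/64, 3/8]
  R: [17/64, 23/64, 3/8]
P^5 =
  P: [17/64, 23/64, 3/8]
  Q: [17/64, 23/64, 3/8]
  R: [17/64, 23/64, 3/8]

(P^5)[P -> P] = 17/64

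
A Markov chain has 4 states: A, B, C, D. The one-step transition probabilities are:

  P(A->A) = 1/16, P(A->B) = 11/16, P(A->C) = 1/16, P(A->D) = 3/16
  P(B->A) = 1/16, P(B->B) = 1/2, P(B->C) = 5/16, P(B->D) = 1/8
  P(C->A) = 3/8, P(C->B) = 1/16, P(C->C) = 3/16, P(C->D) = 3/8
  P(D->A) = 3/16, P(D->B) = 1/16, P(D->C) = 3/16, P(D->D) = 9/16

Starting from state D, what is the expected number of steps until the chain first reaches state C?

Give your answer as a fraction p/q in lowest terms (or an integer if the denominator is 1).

Let h_i = expected steps to first reach C from state i.
Boundary: h_C = 0.
First-step equations for the other states:
  h_A = 1 + 1/16*h_A + 11/16*h_B + 1/16*h_C + 3/16*h_D
  h_B = 1 + 1/16*h_A + 1/2*h_B + 5/16*h_C + 1/8*h_D
  h_D = 1 + 3/16*h_A + 1/16*h_B + 3/16*h_C + 9/16*h_D

Substituting h_C = 0 and rearranging gives the linear system (I - Q) h = 1:
  [15/16, -11/16, -3/16] . (h_A, h_B, h_D) = 1
  [-1/16, 1/2, -1/8] . (h_A, h_B, h_D) = 1
  [-3/16, -1/16, 7/16] . (h_A, h_B, h_D) = 1

Solving yields:
  h_A = 180/37
  h_B = 142/37
  h_D = 182/37

Starting state is D, so the expected hitting time is h_D = 182/37.

Answer: 182/37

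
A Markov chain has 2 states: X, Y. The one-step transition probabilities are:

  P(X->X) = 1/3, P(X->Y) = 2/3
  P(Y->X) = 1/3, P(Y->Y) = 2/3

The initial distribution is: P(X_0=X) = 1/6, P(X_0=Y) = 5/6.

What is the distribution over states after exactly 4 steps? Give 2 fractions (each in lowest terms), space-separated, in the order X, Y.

Answer: 1/3 2/3

Derivation:
Propagating the distribution step by step (d_{t+1} = d_t * P):
d_0 = (X=1/6, Y=5/6)
  d_1[X] = 1/6*1/3 + 5/6*1/3 = 1/3
  d_1[Y] = 1/6*2/3 + 5/6*2/3 = 2/3
d_1 = (X=1/3, Y=2/3)
  d_2[X] = 1/3*1/3 + 2/3*1/3 = 1/3
  d_2[Y] = 1/3*2/3 + 2/3*2/3 = 2/3
d_2 = (X=1/3, Y=2/3)
  d_3[X] = 1/3*1/3 + 2/3*1/3 = 1/3
  d_3[Y] = 1/3*2/3 + 2/3*2/3 = 2/3
d_3 = (X=1/3, Y=2/3)
  d_4[X] = 1/3*1/3 + 2/3*1/3 = 1/3
  d_4[Y] = 1/3*2/3 + 2/3*2/3 = 2/3
d_4 = (X=1/3, Y=2/3)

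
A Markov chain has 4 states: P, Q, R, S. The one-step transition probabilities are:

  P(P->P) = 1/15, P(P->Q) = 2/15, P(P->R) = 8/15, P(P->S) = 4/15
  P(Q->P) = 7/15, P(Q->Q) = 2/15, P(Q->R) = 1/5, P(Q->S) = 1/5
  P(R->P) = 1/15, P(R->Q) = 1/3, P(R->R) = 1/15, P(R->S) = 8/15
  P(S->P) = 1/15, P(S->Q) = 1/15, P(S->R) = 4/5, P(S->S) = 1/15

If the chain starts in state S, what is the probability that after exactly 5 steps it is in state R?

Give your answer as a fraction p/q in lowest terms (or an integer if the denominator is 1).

Computing P^5 by repeated multiplication:
P^1 =
  P: [1/15, 2/15, 8/15, 4/15]
  Q: [7/15, 2/15, 1/5, 1/5]
  R: [1/15, 1/3, 1/15, 8/15]
  S: [1/15, 1/15, 4/5, 1/15]
P^2 =
  P: [3/25, 2/9, 14/45, 26/75]
  Q: [3/25, 4/25, 101/225, 61/225]
  R: [1/5, 1/9, 8/15, 7/45]
  S: [7/75, 13/45, 7/45, 104/225]
P^3 =
  P: [7/45, 194/1125, 1372/3375, 896/3375]
  Q: [49/375, 692/3375, 1157/3375, 217/675]
  R: [1/9, 31/135, 13/45, 10/27]
  S: [41/225, 451/3375, 1646/3375, 221/1125]
P^4 =
  P: [763/5625, 1994/10125, 3614/10125, 15718/50625]
  Q: [2509/16875, 9136/50625, 19781/50625, 4727/16875]
  R: [107/675, 337/2025, 284/675, 103/405]
  S: [2027/16875, 49/225, 127/405, 17644/50625]
P^5 =
  P: [7363/50625, 139742/759375, 291532/759375, 24184/84375]
  Q: [35147/253125, 16268/84375, 277577/759375, 45989/151875]
  R: [1349/10125, 6091/30375, 131/375, 9626/30375]
  S: [173/1125, 131231/759375, 309326/759375, 202043/759375]

(P^5)[S -> R] = 309326/759375

Answer: 309326/759375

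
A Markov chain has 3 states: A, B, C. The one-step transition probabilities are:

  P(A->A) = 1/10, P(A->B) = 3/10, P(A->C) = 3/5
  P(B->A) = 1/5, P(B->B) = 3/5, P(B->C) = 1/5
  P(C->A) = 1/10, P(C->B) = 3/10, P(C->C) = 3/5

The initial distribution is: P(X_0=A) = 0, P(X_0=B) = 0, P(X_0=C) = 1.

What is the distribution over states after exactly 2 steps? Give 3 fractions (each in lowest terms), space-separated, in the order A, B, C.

Propagating the distribution step by step (d_{t+1} = d_t * P):
d_0 = (A=0, B=0, C=1)
  d_1[A] = 0*1/10 + 0*1/5 + 1*1/10 = 1/10
  d_1[B] = 0*3/10 + 0*3/5 + 1*3/10 = 3/10
  d_1[C] = 0*3/5 + 0*1/5 + 1*3/5 = 3/5
d_1 = (A=1/10, B=3/10, C=3/5)
  d_2[A] = 1/10*1/10 + 3/10*1/5 + 3/5*1/10 = 13/100
  d_2[B] = 1/10*3/10 + 3/10*3/5 + 3/5*3/10 = 39/100
  d_2[C] = 1/10*3/5 + 3/10*1/5 + 3/5*3/5 = 12/25
d_2 = (A=13/100, B=39/100, C=12/25)

Answer: 13/100 39/100 12/25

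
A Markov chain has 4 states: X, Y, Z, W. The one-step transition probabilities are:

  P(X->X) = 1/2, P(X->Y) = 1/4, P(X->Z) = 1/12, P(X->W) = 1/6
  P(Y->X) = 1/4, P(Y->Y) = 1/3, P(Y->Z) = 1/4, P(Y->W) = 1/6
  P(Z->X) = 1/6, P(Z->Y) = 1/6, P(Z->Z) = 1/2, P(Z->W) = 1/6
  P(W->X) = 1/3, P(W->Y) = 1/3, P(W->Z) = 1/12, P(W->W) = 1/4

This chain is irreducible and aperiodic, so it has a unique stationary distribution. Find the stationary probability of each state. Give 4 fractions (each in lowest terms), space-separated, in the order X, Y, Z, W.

Answer: 26/79 234/869 191/869 2/11

Derivation:
The stationary distribution satisfies pi = pi * P, i.e.:
  pi_X = 1/2*pi_X + 1/4*pi_Y + 1/6*pi_Z + 1/3*pi_W
  pi_Y = 1/4*pi_X + 1/3*pi_Y + 1/6*pi_Z + 1/3*pi_W
  pi_Z = 1/12*pi_X + 1/4*pi_Y + 1/2*pi_Z + 1/12*pi_W
  pi_W = 1/6*pi_X + 1/6*pi_Y + 1/6*pi_Z + 1/4*pi_W
with normalization: pi_X + pi_Y + pi_Z + pi_W = 1.

Using the first 3 balance equations plus normalization, the linear system A*pi = b is:
  [-1/2, 1/4, 1/6, 1/3] . pi = 0
  [1/4, -2/3, 1/6, 1/3] . pi = 0
  [1/12, 1/4, -1/2, 1/12] . pi = 0
  [1, 1, 1, 1] . pi = 1

Solving yields:
  pi_X = 26/79
  pi_Y = 234/869
  pi_Z = 191/869
  pi_W = 2/11

Verification (pi * P):
  26/79*1/2 + 234/869*1/4 + 191/869*1/6 + 2/11*1/3 = 26/79 = pi_X  (ok)
  26/79*1/4 + 234/869*1/3 + 191/869*1/6 + 2/11*1/3 = 234/869 = pi_Y  (ok)
  26/79*1/12 + 234/869*1/4 + 191/869*1/2 + 2/11*1/12 = 191/869 = pi_Z  (ok)
  26/79*1/6 + 234/869*1/6 + 191/869*1/6 + 2/11*1/4 = 2/11 = pi_W  (ok)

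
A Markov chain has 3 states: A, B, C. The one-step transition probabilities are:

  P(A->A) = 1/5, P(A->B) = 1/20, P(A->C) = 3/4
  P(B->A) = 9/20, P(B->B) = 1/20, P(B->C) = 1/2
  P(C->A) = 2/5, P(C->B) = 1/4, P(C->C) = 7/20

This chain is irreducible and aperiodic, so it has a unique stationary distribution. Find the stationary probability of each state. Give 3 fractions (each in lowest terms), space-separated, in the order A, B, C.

The stationary distribution satisfies pi = pi * P, i.e.:
  pi_A = 1/5*pi_A + 9/20*pi_B + 2/5*pi_C
  pi_B = 1/20*pi_A + 1/20*pi_B + 1/4*pi_C
  pi_C = 3/4*pi_A + 1/2*pi_B + 7/20*pi_C
with normalization: pi_A + pi_B + pi_C = 1.

Using the first 2 balance equations plus normalization, the linear system A*pi = b is:
  [-4/5, 9/20, 2/5] . pi = 0
  [1/20, -19/20, 1/4] . pi = 0
  [1, 1, 1] . pi = 1

Solving yields:
  pi_A = 197/580
  pi_B = 22/145
  pi_C = 59/116

Verification (pi * P):
  197/580*1/5 + 22/145*9/20 + 59/116*2/5 = 197/580 = pi_A  (ok)
  197/580*1/20 + 22/145*1/20 + 59/116*1/4 = 22/145 = pi_B  (ok)
  197/580*3/4 + 22/145*1/2 + 59/116*7/20 = 59/116 = pi_C  (ok)

Answer: 197/580 22/145 59/116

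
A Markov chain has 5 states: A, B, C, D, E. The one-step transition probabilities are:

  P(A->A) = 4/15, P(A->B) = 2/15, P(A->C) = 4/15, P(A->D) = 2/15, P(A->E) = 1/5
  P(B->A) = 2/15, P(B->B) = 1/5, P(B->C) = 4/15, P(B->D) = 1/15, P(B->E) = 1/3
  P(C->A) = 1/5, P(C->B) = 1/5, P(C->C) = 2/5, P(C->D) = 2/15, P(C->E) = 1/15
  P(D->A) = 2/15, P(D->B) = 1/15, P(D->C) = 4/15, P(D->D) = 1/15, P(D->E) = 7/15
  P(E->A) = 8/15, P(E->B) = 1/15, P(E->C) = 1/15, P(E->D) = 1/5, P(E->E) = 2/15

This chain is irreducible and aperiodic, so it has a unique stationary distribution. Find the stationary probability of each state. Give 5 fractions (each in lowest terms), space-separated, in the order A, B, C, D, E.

The stationary distribution satisfies pi = pi * P, i.e.:
  pi_A = 4/15*pi_A + 2/15*pi_B + 1/5*pi_C + 2/15*pi_D + 8/15*pi_E
  pi_B = 2/15*pi_A + 1/5*pi_B + 1/5*pi_C + 1/15*pi_D + 1/15*pi_E
  pi_C = 4/15*pi_A + 4/15*pi_B + 2/5*pi_C + 4/15*pi_D + 1/15*pi_E
  pi_D = 2/15*pi_A + 1/15*pi_B + 2/15*pi_C + 1/15*pi_D + 1/5*pi_E
  pi_E = 1/5*pi_A + 1/3*pi_B + 1/15*pi_C + 7/15*pi_D + 2/15*pi_E
with normalization: pi_A + pi_B + pi_C + pi_D + pi_E = 1.

Using the first 4 balance equations plus normalization, the linear system A*pi = b is:
  [-11/15, 2/15, 1/5, 2/15, 8/15] . pi = 0
  [2/15, -4/5, 1/5, 1/15, 1/15] . pi = 0
  [4/15, 4/15, -3/5, 4/15, 1/15] . pi = 0
  [2/15, 1/15, 2/15, -14/15, 1/5] . pi = 0
  [1, 1, 1, 1, 1] . pi = 1

Solving yields:
  pi_A = 12015/44792
  pi_B = 6165/44792
  pi_C = 11669/44792
  pi_D = 263/2036
  pi_E = 9157/44792

Verification (pi * P):
  12015/44792*4/15 + 6165/44792*2/15 + 11669/44792*1/5 + 263/2036*2/15 + 9157/44792*8/15 = 12015/44792 = pi_A  (ok)
  12015/44792*2/15 + 6165/44792*1/5 + 11669/44792*1/5 + 263/2036*1/15 + 9157/44792*1/15 = 6165/44792 = pi_B  (ok)
  12015/44792*4/15 + 6165/44792*4/15 + 11669/44792*2/5 + 263/2036*4/15 + 9157/44792*1/15 = 11669/44792 = pi_C  (ok)
  12015/44792*2/15 + 6165/44792*1/15 + 11669/44792*2/15 + 263/2036*1/15 + 9157/44792*1/5 = 263/2036 = pi_D  (ok)
  12015/44792*1/5 + 6165/44792*1/3 + 11669/44792*1/15 + 263/2036*7/15 + 9157/44792*2/15 = 9157/44792 = pi_E  (ok)

Answer: 12015/44792 6165/44792 11669/44792 263/2036 9157/44792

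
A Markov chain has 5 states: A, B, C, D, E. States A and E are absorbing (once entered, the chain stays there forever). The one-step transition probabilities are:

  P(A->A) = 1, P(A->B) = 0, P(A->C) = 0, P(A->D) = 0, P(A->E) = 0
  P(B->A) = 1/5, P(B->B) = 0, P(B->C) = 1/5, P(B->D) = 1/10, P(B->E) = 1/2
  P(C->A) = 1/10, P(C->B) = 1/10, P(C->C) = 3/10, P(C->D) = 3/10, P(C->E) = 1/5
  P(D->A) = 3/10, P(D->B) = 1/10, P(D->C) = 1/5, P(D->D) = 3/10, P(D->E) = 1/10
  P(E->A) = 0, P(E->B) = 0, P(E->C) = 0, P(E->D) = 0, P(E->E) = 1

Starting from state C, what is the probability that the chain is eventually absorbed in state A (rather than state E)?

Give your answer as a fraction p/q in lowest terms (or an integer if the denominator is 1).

Answer: 182/401

Derivation:
Let a_i = P(absorbed in A | start in state i).
Boundary conditions: a_A = 1, a_E = 0.
For each transient state i, a_i = sum_j P(i->j) * a_j:
  a_B = 1/5*a_A + 0*a_B + 1/5*a_C + 1/10*a_D + 1/2*a_E
  a_C = 1/10*a_A + 1/10*a_B + 3/10*a_C + 3/10*a_D + 1/5*a_E
  a_D = 3/10*a_A + 1/10*a_B + 1/5*a_C + 3/10*a_D + 1/10*a_E

Substituting a_A = 1 and a_E = 0, rearrange to (I - Q) a = r where r[i] = P(i -> A):
  [1, -1/5, -1/10] . (a_B, a_C, a_D) = 1/5
  [-1/10, 7/10, -3/10] . (a_B, a_C, a_D) = 1/10
  [-1/10, -1/5, 7/10] . (a_B, a_C, a_D) = 3/10

Solving yields:
  a_B = 141/401
  a_C = 182/401
  a_D = 244/401

Starting state is C, so the absorption probability is a_C = 182/401.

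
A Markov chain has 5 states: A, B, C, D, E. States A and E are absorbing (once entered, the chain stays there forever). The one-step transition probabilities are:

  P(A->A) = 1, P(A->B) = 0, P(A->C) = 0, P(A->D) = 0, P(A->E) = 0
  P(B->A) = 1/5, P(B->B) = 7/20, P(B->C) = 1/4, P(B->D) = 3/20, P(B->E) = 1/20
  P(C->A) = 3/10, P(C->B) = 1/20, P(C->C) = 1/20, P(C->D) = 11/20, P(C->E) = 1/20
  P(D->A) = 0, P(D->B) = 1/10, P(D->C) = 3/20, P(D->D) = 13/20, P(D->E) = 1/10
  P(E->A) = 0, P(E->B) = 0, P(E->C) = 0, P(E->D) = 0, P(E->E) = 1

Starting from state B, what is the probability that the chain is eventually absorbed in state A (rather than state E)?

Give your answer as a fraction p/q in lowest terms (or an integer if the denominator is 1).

Let a_i = P(absorbed in A | start in state i).
Boundary conditions: a_A = 1, a_E = 0.
For each transient state i, a_i = sum_j P(i->j) * a_j:
  a_B = 1/5*a_A + 7/20*a_B + 1/4*a_C + 3/20*a_D + 1/20*a_E
  a_C = 3/10*a_A + 1/20*a_B + 1/20*a_C + 11/20*a_D + 1/20*a_E
  a_D = 0*a_A + 1/10*a_B + 3/20*a_C + 13/20*a_D + 1/10*a_E

Substituting a_A = 1 and a_E = 0, rearrange to (I - Q) a = r where r[i] = P(i -> A):
  [13/20, -1/4, -3/20] . (a_B, a_C, a_D) = 1/5
  [-1/20, 19/20, -11/20] . (a_B, a_C, a_D) = 3/10
  [-1/10, -3/20, 7/20] . (a_B, a_C, a_D) = 0

Solving yields:
  a_B = 83/129
  a_C = 313/516
  a_D = 229/516

Starting state is B, so the absorption probability is a_B = 83/129.

Answer: 83/129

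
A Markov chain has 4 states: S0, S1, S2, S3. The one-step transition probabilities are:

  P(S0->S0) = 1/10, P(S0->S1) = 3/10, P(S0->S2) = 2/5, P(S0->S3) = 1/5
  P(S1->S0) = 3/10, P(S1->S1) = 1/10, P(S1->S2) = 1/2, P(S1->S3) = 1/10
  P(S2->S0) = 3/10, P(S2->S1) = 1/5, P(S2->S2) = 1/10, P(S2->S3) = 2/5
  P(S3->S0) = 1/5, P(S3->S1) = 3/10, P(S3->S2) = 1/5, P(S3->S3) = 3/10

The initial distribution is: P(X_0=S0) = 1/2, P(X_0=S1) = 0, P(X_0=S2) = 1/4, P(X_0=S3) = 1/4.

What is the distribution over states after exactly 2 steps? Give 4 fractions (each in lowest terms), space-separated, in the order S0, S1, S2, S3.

Propagating the distribution step by step (d_{t+1} = d_t * P):
d_0 = (S0=1/2, S1=0, S2=1/4, S3=1/4)
  d_1[S0] = 1/2*1/10 + 0*3/10 + 1/4*3/10 + 1/4*1/5 = 7/40
  d_1[S1] = 1/2*3/10 + 0*1/10 + 1/4*1/5 + 1/4*3/10 = 11/40
  d_1[S2] = 1/2*2/5 + 0*1/2 + 1/4*1/10 + 1/4*1/5 = 11/40
  d_1[S3] = 1/2*1/5 + 0*1/10 + 1/4*2/5 + 1/4*3/10 = 11/40
d_1 = (S0=7/40, S1=11/40, S2=11/40, S3=11/40)
  d_2[S0] = 7/40*1/10 + 11/40*3/10 + 11/40*3/10 + 11/40*1/5 = 19/80
  d_2[S1] = 7/40*3/10 + 11/40*1/10 + 11/40*1/5 + 11/40*3/10 = 87/400
  d_2[S2] = 7/40*2/5 + 11/40*1/2 + 11/40*1/10 + 11/40*1/5 = 29/100
  d_2[S3] = 7/40*1/5 + 11/40*1/10 + 11/40*2/5 + 11/40*3/10 = 51/200
d_2 = (S0=19/80, S1=87/400, S2=29/100, S3=51/200)

Answer: 19/80 87/400 29/100 51/200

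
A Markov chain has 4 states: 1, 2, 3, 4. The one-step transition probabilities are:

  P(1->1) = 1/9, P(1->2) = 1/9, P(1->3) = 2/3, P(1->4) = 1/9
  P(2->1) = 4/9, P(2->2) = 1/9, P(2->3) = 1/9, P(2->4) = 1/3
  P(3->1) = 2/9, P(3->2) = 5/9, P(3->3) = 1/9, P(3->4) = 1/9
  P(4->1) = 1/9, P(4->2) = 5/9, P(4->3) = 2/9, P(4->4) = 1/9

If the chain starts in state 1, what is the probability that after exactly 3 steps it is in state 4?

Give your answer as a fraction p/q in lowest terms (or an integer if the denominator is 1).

Answer: 155/729

Derivation:
Computing P^3 by repeated multiplication:
P^1 =
  1: [1/9, 1/9, 2/3, 1/9]
  2: [4/9, 1/9, 1/9, 1/3]
  3: [2/9, 5/9, 1/9, 1/9]
  4: [1/9, 5/9, 2/9, 1/9]
P^2 =
  1: [2/9, 37/81, 5/27, 11/81]
  2: [13/81, 25/81, 32/81, 11/81]
  3: [25/81, 17/81, 20/81, 19/81]
  4: [26/81, 7/27, 5/27, 19/81]
P^3 =
  1: [23/81, 185/729, 182/729, 155/729]
  2: [188/729, 253/729, 157/729, 131/729]
  3: [152/729, 79/243, 25/81, 115/729]
  4: [53/243, 217/729, 230/729, 41/243]

(P^3)[1 -> 4] = 155/729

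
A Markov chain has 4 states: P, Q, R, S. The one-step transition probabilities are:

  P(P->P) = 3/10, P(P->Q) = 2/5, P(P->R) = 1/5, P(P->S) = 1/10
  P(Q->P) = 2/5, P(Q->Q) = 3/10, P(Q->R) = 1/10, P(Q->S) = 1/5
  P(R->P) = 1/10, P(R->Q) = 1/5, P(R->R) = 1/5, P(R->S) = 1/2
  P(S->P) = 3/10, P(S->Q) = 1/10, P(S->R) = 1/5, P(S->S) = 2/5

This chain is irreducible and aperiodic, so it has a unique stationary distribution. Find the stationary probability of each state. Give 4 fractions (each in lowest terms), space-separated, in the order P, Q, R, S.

Answer: 25/86 11/43 15/86 12/43

Derivation:
The stationary distribution satisfies pi = pi * P, i.e.:
  pi_P = 3/10*pi_P + 2/5*pi_Q + 1/10*pi_R + 3/10*pi_S
  pi_Q = 2/5*pi_P + 3/10*pi_Q + 1/5*pi_R + 1/10*pi_S
  pi_R = 1/5*pi_P + 1/10*pi_Q + 1/5*pi_R + 1/5*pi_S
  pi_S = 1/10*pi_P + 1/5*pi_Q + 1/2*pi_R + 2/5*pi_S
with normalization: pi_P + pi_Q + pi_R + pi_S = 1.

Using the first 3 balance equations plus normalization, the linear system A*pi = b is:
  [-7/10, 2/5, 1/10, 3/10] . pi = 0
  [2/5, -7/10, 1/5, 1/10] . pi = 0
  [1/5, 1/10, -4/5, 1/5] . pi = 0
  [1, 1, 1, 1] . pi = 1

Solving yields:
  pi_P = 25/86
  pi_Q = 11/43
  pi_R = 15/86
  pi_S = 12/43

Verification (pi * P):
  25/86*3/10 + 11/43*2/5 + 15/86*1/10 + 12/43*3/10 = 25/86 = pi_P  (ok)
  25/86*2/5 + 11/43*3/10 + 15/86*1/5 + 12/43*1/10 = 11/43 = pi_Q  (ok)
  25/86*1/5 + 11/43*1/10 + 15/86*1/5 + 12/43*1/5 = 15/86 = pi_R  (ok)
  25/86*1/10 + 11/43*1/5 + 15/86*1/2 + 12/43*2/5 = 12/43 = pi_S  (ok)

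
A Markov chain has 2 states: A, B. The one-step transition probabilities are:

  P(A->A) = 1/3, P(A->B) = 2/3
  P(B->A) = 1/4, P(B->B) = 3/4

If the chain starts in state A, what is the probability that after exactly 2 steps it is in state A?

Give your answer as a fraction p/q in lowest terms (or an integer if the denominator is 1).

Answer: 5/18

Derivation:
Computing P^2 by repeated multiplication:
P^1 =
  A: [1/3, 2/3]
  B: [1/4, 3/4]
P^2 =
  A: [5/18, 13/18]
  B: [13/48, 35/48]

(P^2)[A -> A] = 5/18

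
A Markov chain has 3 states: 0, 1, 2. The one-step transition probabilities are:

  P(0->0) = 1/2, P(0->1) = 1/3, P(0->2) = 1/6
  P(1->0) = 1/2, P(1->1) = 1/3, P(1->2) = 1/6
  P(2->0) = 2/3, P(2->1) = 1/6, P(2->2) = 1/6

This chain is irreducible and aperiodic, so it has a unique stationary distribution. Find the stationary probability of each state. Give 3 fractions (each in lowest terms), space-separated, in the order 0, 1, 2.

Answer: 19/36 11/36 1/6

Derivation:
The stationary distribution satisfies pi = pi * P, i.e.:
  pi_0 = 1/2*pi_0 + 1/2*pi_1 + 2/3*pi_2
  pi_1 = 1/3*pi_0 + 1/3*pi_1 + 1/6*pi_2
  pi_2 = 1/6*pi_0 + 1/6*pi_1 + 1/6*pi_2
with normalization: pi_0 + pi_1 + pi_2 = 1.

Using the first 2 balance equations plus normalization, the linear system A*pi = b is:
  [-1/2, 1/2, 2/3] . pi = 0
  [1/3, -2/3, 1/6] . pi = 0
  [1, 1, 1] . pi = 1

Solving yields:
  pi_0 = 19/36
  pi_1 = 11/36
  pi_2 = 1/6

Verification (pi * P):
  19/36*1/2 + 11/36*1/2 + 1/6*2/3 = 19/36 = pi_0  (ok)
  19/36*1/3 + 11/36*1/3 + 1/6*1/6 = 11/36 = pi_1  (ok)
  19/36*1/6 + 11/36*1/6 + 1/6*1/6 = 1/6 = pi_2  (ok)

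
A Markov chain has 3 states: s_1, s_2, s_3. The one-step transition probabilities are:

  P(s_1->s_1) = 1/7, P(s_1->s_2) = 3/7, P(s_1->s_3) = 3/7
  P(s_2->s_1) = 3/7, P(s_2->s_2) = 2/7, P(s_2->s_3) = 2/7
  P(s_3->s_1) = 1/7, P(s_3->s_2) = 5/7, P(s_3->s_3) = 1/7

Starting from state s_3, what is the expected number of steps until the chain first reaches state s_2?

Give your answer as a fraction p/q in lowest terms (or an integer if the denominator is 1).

Let h_i = expected steps to first reach s_2 from state i.
Boundary: h_s_2 = 0.
First-step equations for the other states:
  h_s_1 = 1 + 1/7*h_s_1 + 3/7*h_s_2 + 3/7*h_s_3
  h_s_3 = 1 + 1/7*h_s_1 + 5/7*h_s_2 + 1/7*h_s_3

Substituting h_s_2 = 0 and rearranging gives the linear system (I - Q) h = 1:
  [6/7, -3/7] . (h_s_1, h_s_3) = 1
  [-1/7, 6/7] . (h_s_1, h_s_3) = 1

Solving yields:
  h_s_1 = 21/11
  h_s_3 = 49/33

Starting state is s_3, so the expected hitting time is h_s_3 = 49/33.

Answer: 49/33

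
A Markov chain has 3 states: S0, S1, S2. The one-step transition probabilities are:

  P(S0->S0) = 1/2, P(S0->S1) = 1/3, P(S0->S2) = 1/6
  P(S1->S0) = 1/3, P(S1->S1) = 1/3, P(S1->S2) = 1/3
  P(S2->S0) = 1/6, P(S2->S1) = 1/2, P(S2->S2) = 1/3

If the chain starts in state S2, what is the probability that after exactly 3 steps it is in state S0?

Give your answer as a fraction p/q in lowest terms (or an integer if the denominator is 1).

Computing P^3 by repeated multiplication:
P^1 =
  S0: [1/2, 1/3, 1/6]
  S1: [1/3, 1/3, 1/3]
  S2: [1/6, 1/2, 1/3]
P^2 =
  S0: [7/18, 13/36, 1/4]
  S1: [1/3, 7/18, 5/18]
  S2: [11/36, 7/18, 11/36]
P^3 =
  S0: [77/216, 3/8, 29/108]
  S1: [37/108, 41/108, 5/18]
  S2: [1/3, 83/216, 61/216]

(P^3)[S2 -> S0] = 1/3

Answer: 1/3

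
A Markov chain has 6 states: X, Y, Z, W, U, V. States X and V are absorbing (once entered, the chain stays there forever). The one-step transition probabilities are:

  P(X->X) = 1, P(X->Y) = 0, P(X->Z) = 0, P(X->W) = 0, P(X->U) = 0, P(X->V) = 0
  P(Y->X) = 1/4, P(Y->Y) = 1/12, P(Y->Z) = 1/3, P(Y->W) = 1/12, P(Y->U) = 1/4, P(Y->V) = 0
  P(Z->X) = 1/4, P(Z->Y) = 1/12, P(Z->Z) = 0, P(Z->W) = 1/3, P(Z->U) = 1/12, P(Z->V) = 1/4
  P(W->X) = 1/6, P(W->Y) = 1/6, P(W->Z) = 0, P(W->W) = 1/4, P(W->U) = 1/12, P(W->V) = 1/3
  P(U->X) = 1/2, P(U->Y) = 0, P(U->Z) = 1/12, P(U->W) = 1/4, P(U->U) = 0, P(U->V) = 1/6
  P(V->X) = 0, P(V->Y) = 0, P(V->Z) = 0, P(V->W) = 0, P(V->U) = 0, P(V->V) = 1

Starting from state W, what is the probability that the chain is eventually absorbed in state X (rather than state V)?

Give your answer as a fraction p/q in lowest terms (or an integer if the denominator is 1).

Answer: 5492/12335

Derivation:
Let a_i = P(absorbed in X | start in state i).
Boundary conditions: a_X = 1, a_V = 0.
For each transient state i, a_i = sum_j P(i->j) * a_j:
  a_Y = 1/4*a_X + 1/12*a_Y + 1/3*a_Z + 1/12*a_W + 1/4*a_U + 0*a_V
  a_Z = 1/4*a_X + 1/12*a_Y + 0*a_Z + 1/3*a_W + 1/12*a_U + 1/4*a_V
  a_W = 1/6*a_X + 1/6*a_Y + 0*a_Z + 1/4*a_W + 1/12*a_U + 1/3*a_V
  a_U = 1/2*a_X + 0*a_Y + 1/12*a_Z + 1/4*a_W + 0*a_U + 1/6*a_V

Substituting a_X = 1 and a_V = 0, rearrange to (I - Q) a = r where r[i] = P(i -> X):
  [11/12, -1/3, -1/12, -1/4] . (a_Y, a_Z, a_W, a_U) = 1/4
  [-1/12, 1, -1/3, -1/12] . (a_Y, a_Z, a_W, a_U) = 1/4
  [-1/6, 0, 3/4, -1/12] . (a_Y, a_Z, a_W, a_U) = 1/6
  [0, -1/12, -1/4, 1] . (a_Y, a_Z, a_W, a_U) = 1/2

Solving yields:
  a_Y = 8347/12335
  a_Z = 6282/12335
  a_W = 5492/12335
  a_U = 8064/12335

Starting state is W, so the absorption probability is a_W = 5492/12335.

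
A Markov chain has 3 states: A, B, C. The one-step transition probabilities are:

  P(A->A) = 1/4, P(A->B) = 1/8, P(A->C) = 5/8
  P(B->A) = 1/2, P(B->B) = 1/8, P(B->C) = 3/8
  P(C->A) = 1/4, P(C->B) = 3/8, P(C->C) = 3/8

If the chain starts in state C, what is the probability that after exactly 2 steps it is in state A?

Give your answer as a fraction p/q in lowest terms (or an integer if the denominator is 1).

Answer: 11/32

Derivation:
Computing P^2 by repeated multiplication:
P^1 =
  A: [1/4, 1/8, 5/8]
  B: [1/2, 1/8, 3/8]
  C: [1/4, 3/8, 3/8]
P^2 =
  A: [9/32, 9/32, 7/16]
  B: [9/32, 7/32, 1/2]
  C: [11/32, 7/32, 7/16]

(P^2)[C -> A] = 11/32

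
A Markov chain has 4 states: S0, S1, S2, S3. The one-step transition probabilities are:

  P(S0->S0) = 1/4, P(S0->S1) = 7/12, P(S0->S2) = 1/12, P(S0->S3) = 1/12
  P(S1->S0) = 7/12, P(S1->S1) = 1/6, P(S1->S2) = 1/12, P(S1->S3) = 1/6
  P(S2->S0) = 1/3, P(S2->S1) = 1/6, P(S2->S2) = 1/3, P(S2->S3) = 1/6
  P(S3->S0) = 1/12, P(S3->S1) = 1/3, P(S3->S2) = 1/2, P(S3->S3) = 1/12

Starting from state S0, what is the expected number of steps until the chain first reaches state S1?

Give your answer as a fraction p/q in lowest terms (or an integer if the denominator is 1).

Answer: 206/101

Derivation:
Let h_i = expected steps to first reach S1 from state i.
Boundary: h_S1 = 0.
First-step equations for the other states:
  h_S0 = 1 + 1/4*h_S0 + 7/12*h_S1 + 1/12*h_S2 + 1/12*h_S3
  h_S2 = 1 + 1/3*h_S0 + 1/6*h_S1 + 1/3*h_S2 + 1/6*h_S3
  h_S3 = 1 + 1/12*h_S0 + 1/3*h_S1 + 1/2*h_S2 + 1/12*h_S3

Substituting h_S1 = 0 and rearranging gives the linear system (I - Q) h = 1:
  [3/4, -1/12, -1/12] . (h_S0, h_S2, h_S3) = 1
  [-1/3, 2/3, -1/6] . (h_S0, h_S2, h_S3) = 1
  [-1/12, -1/2, 11/12] . (h_S0, h_S2, h_S3) = 1

Solving yields:
  h_S0 = 206/101
  h_S2 = 332/101
  h_S3 = 310/101

Starting state is S0, so the expected hitting time is h_S0 = 206/101.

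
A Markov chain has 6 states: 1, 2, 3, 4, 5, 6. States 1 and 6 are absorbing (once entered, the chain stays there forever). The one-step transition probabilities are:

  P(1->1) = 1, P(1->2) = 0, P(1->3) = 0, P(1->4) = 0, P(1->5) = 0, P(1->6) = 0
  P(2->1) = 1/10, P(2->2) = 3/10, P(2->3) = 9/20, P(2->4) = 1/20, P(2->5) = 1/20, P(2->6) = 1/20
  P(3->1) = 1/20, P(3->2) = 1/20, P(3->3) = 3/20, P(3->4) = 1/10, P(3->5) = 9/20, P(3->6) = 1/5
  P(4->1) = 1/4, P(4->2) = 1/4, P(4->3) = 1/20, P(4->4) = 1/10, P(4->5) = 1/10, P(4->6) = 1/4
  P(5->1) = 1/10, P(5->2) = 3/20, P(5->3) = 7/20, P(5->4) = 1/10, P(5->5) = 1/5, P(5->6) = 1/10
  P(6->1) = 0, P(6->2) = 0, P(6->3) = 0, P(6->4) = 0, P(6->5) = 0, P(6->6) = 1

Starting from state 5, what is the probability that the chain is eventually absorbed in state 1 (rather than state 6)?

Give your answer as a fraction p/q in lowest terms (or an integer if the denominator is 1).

Let a_i = P(absorbed in 1 | start in state i).
Boundary conditions: a_1 = 1, a_6 = 0.
For each transient state i, a_i = sum_j P(i->j) * a_j:
  a_2 = 1/10*a_1 + 3/10*a_2 + 9/20*a_3 + 1/20*a_4 + 1/20*a_5 + 1/20*a_6
  a_3 = 1/20*a_1 + 1/20*a_2 + 3/20*a_3 + 1/10*a_4 + 9/20*a_5 + 1/5*a_6
  a_4 = 1/4*a_1 + 1/4*a_2 + 1/20*a_3 + 1/10*a_4 + 1/10*a_5 + 1/4*a_6
  a_5 = 1/10*a_1 + 3/20*a_2 + 7/20*a_3 + 1/10*a_4 + 1/5*a_5 + 1/10*a_6

Substituting a_1 = 1 and a_6 = 0, rearrange to (I - Q) a = r where r[i] = P(i -> 1):
  [7/10, -9/20, -1/20, -1/20] . (a_2, a_3, a_4, a_5) = 1/10
  [-1/20, 17/20, -1/10, -9/20] . (a_2, a_3, a_4, a_5) = 1/20
  [-1/4, -1/20, 9/10, -1/10] . (a_2, a_3, a_4, a_5) = 1/4
  [-3/20, -7/20, -1/10, 4/5] . (a_2, a_3, a_4, a_5) = 1/10

Solving yields:
  a_2 = 17163/38852
  a_3 = 14203/38852
  a_4 = 18189/38852
  a_5 = 8281/19426

Starting state is 5, so the absorption probability is a_5 = 8281/19426.

Answer: 8281/19426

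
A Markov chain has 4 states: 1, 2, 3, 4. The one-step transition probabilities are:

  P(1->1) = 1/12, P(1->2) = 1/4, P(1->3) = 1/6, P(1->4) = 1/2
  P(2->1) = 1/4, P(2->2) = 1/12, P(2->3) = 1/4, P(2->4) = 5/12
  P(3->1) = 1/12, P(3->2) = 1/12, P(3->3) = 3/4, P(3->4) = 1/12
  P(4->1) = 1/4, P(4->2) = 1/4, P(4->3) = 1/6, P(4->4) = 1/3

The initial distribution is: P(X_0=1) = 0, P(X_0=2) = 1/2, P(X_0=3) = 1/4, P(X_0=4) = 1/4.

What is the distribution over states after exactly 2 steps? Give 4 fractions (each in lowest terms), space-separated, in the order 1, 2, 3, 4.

Propagating the distribution step by step (d_{t+1} = d_t * P):
d_0 = (1=0, 2=1/2, 3=1/4, 4=1/4)
  d_1[1] = 0*1/12 + 1/2*1/4 + 1/4*1/12 + 1/4*1/4 = 5/24
  d_1[2] = 0*1/4 + 1/2*1/12 + 1/4*1/12 + 1/4*1/4 = 1/8
  d_1[3] = 0*1/6 + 1/2*1/4 + 1/4*3/4 + 1/4*1/6 = 17/48
  d_1[4] = 0*1/2 + 1/2*5/12 + 1/4*1/12 + 1/4*1/3 = 5/16
d_1 = (1=5/24, 2=1/8, 3=17/48, 4=5/16)
  d_2[1] = 5/24*1/12 + 1/8*1/4 + 17/48*1/12 + 5/16*1/4 = 5/32
  d_2[2] = 5/24*1/4 + 1/8*1/12 + 17/48*1/12 + 5/16*1/4 = 49/288
  d_2[3] = 5/24*1/6 + 1/8*1/4 + 17/48*3/4 + 5/16*1/6 = 221/576
  d_2[4] = 5/24*1/2 + 1/8*5/12 + 17/48*1/12 + 5/16*1/3 = 167/576
d_2 = (1=5/32, 2=49/288, 3=221/576, 4=167/576)

Answer: 5/32 49/288 221/576 167/576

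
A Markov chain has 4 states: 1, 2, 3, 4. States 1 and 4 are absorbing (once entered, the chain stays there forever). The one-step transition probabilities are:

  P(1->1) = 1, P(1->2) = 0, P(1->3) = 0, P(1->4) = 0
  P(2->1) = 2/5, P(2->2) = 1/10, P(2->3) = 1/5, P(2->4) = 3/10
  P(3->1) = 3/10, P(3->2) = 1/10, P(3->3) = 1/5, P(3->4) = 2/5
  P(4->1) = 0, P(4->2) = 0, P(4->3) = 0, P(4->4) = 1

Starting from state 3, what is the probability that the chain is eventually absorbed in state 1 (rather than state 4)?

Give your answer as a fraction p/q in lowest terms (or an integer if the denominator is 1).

Answer: 31/70

Derivation:
Let a_i = P(absorbed in 1 | start in state i).
Boundary conditions: a_1 = 1, a_4 = 0.
For each transient state i, a_i = sum_j P(i->j) * a_j:
  a_2 = 2/5*a_1 + 1/10*a_2 + 1/5*a_3 + 3/10*a_4
  a_3 = 3/10*a_1 + 1/10*a_2 + 1/5*a_3 + 2/5*a_4

Substituting a_1 = 1 and a_4 = 0, rearrange to (I - Q) a = r where r[i] = P(i -> 1):
  [9/10, -1/5] . (a_2, a_3) = 2/5
  [-1/10, 4/5] . (a_2, a_3) = 3/10

Solving yields:
  a_2 = 19/35
  a_3 = 31/70

Starting state is 3, so the absorption probability is a_3 = 31/70.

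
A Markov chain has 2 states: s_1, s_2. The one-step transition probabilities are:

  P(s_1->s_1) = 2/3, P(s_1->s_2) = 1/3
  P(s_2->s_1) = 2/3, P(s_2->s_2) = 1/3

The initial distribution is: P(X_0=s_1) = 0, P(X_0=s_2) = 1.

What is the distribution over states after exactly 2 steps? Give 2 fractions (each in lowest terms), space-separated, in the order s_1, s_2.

Propagating the distribution step by step (d_{t+1} = d_t * P):
d_0 = (s_1=0, s_2=1)
  d_1[s_1] = 0*2/3 + 1*2/3 = 2/3
  d_1[s_2] = 0*1/3 + 1*1/3 = 1/3
d_1 = (s_1=2/3, s_2=1/3)
  d_2[s_1] = 2/3*2/3 + 1/3*2/3 = 2/3
  d_2[s_2] = 2/3*1/3 + 1/3*1/3 = 1/3
d_2 = (s_1=2/3, s_2=1/3)

Answer: 2/3 1/3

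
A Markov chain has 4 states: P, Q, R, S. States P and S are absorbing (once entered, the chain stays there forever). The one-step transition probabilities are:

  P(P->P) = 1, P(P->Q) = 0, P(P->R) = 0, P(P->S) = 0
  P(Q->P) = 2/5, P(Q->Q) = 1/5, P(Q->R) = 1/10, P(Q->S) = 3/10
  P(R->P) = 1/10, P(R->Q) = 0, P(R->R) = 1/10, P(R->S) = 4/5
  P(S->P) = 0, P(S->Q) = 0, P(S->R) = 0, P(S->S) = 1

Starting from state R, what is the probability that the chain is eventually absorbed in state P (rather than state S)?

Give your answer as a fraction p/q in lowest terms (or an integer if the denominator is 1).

Let a_i = P(absorbed in P | start in state i).
Boundary conditions: a_P = 1, a_S = 0.
For each transient state i, a_i = sum_j P(i->j) * a_j:
  a_Q = 2/5*a_P + 1/5*a_Q + 1/10*a_R + 3/10*a_S
  a_R = 1/10*a_P + 0*a_Q + 1/10*a_R + 4/5*a_S

Substituting a_P = 1 and a_S = 0, rearrange to (I - Q) a = r where r[i] = P(i -> P):
  [4/5, -1/10] . (a_Q, a_R) = 2/5
  [0, 9/10] . (a_Q, a_R) = 1/10

Solving yields:
  a_Q = 37/72
  a_R = 1/9

Starting state is R, so the absorption probability is a_R = 1/9.

Answer: 1/9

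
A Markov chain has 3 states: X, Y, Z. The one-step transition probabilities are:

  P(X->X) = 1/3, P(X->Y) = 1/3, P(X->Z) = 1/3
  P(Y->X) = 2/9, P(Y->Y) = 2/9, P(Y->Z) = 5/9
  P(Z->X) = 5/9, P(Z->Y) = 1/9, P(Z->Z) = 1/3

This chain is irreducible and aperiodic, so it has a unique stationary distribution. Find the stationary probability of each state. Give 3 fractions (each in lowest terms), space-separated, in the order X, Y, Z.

Answer: 37/94 21/94 18/47

Derivation:
The stationary distribution satisfies pi = pi * P, i.e.:
  pi_X = 1/3*pi_X + 2/9*pi_Y + 5/9*pi_Z
  pi_Y = 1/3*pi_X + 2/9*pi_Y + 1/9*pi_Z
  pi_Z = 1/3*pi_X + 5/9*pi_Y + 1/3*pi_Z
with normalization: pi_X + pi_Y + pi_Z = 1.

Using the first 2 balance equations plus normalization, the linear system A*pi = b is:
  [-2/3, 2/9, 5/9] . pi = 0
  [1/3, -7/9, 1/9] . pi = 0
  [1, 1, 1] . pi = 1

Solving yields:
  pi_X = 37/94
  pi_Y = 21/94
  pi_Z = 18/47

Verification (pi * P):
  37/94*1/3 + 21/94*2/9 + 18/47*5/9 = 37/94 = pi_X  (ok)
  37/94*1/3 + 21/94*2/9 + 18/47*1/9 = 21/94 = pi_Y  (ok)
  37/94*1/3 + 21/94*5/9 + 18/47*1/3 = 18/47 = pi_Z  (ok)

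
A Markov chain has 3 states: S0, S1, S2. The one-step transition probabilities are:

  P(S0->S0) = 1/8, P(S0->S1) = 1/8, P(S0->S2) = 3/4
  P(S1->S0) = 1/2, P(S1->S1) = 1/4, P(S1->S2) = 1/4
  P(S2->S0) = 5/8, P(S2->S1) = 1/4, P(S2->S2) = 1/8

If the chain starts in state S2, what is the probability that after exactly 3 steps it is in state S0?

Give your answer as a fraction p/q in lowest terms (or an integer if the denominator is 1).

Answer: 237/512

Derivation:
Computing P^3 by repeated multiplication:
P^1 =
  S0: [1/8, 1/8, 3/4]
  S1: [1/2, 1/4, 1/4]
  S2: [5/8, 1/4, 1/8]
P^2 =
  S0: [35/64, 15/64, 7/32]
  S1: [11/32, 3/16, 15/32]
  S2: [9/32, 11/64, 35/64]
P^3 =
  S0: [165/512, 93/512, 127/256]
  S1: [55/128, 53/256, 93/256]
  S2: [237/512, 55/256, 165/512]

(P^3)[S2 -> S0] = 237/512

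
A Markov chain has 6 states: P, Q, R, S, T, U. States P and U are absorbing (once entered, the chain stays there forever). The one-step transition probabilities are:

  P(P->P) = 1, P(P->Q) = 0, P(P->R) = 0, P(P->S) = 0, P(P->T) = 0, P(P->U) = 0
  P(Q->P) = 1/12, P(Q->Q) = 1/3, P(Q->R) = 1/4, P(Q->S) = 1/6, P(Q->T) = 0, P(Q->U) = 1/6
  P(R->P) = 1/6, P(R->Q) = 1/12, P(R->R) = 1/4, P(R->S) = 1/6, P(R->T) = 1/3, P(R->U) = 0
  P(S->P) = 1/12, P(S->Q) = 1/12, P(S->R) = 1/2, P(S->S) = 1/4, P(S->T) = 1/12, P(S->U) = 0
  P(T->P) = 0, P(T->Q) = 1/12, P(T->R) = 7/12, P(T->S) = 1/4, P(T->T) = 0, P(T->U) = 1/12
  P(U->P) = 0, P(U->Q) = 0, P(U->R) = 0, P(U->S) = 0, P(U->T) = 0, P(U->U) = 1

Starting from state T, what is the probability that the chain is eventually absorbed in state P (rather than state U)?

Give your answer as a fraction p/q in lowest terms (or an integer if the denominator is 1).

Answer: 1912/2783

Derivation:
Let a_i = P(absorbed in P | start in state i).
Boundary conditions: a_P = 1, a_U = 0.
For each transient state i, a_i = sum_j P(i->j) * a_j:
  a_Q = 1/12*a_P + 1/3*a_Q + 1/4*a_R + 1/6*a_S + 0*a_T + 1/6*a_U
  a_R = 1/6*a_P + 1/12*a_Q + 1/4*a_R + 1/6*a_S + 1/3*a_T + 0*a_U
  a_S = 1/12*a_P + 1/12*a_Q + 1/2*a_R + 1/4*a_S + 1/12*a_T + 0*a_U
  a_T = 0*a_P + 1/12*a_Q + 7/12*a_R + 1/4*a_S + 0*a_T + 1/12*a_U

Substituting a_P = 1 and a_U = 0, rearrange to (I - Q) a = r where r[i] = P(i -> P):
  [2/3, -1/4, -1/6, 0] . (a_Q, a_R, a_S, a_T) = 1/12
  [-1/12, 3/4, -1/6, -1/3] . (a_Q, a_R, a_S, a_T) = 1/6
  [-1/12, -1/2, 3/4, -1/12] . (a_Q, a_R, a_S, a_T) = 1/12
  [-1/12, -7/12, -1/4, 1] . (a_Q, a_R, a_S, a_T) = 0

Solving yields:
  a_Q = 1677/2783
  a_R = 2127/2783
  a_S = 2126/2783
  a_T = 1912/2783

Starting state is T, so the absorption probability is a_T = 1912/2783.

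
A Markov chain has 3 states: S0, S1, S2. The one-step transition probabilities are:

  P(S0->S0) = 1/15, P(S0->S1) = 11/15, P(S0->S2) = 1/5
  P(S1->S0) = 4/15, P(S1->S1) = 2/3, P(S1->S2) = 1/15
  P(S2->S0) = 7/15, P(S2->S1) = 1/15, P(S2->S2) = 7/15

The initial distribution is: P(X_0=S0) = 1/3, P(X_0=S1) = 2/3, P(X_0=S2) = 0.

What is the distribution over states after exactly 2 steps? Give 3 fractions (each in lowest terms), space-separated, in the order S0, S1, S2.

Answer: 56/225 46/75 31/225

Derivation:
Propagating the distribution step by step (d_{t+1} = d_t * P):
d_0 = (S0=1/3, S1=2/3, S2=0)
  d_1[S0] = 1/3*1/15 + 2/3*4/15 + 0*7/15 = 1/5
  d_1[S1] = 1/3*11/15 + 2/3*2/3 + 0*1/15 = 31/45
  d_1[S2] = 1/3*1/5 + 2/3*1/15 + 0*7/15 = 1/9
d_1 = (S0=1/5, S1=31/45, S2=1/9)
  d_2[S0] = 1/5*1/15 + 31/45*4/15 + 1/9*7/15 = 56/225
  d_2[S1] = 1/5*11/15 + 31/45*2/3 + 1/9*1/15 = 46/75
  d_2[S2] = 1/5*1/5 + 31/45*1/15 + 1/9*7/15 = 31/225
d_2 = (S0=56/225, S1=46/75, S2=31/225)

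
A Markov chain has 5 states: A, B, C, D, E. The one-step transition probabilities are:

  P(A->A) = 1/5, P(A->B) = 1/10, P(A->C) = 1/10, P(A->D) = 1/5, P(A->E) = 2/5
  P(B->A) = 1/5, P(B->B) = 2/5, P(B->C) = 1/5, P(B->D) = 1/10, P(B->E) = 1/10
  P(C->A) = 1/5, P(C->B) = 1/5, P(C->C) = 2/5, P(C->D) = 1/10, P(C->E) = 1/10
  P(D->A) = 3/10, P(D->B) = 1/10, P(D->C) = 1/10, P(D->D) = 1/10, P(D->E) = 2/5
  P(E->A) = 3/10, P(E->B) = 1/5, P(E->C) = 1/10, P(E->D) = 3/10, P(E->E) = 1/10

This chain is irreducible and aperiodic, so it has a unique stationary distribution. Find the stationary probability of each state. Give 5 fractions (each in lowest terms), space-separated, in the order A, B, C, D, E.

The stationary distribution satisfies pi = pi * P, i.e.:
  pi_A = 1/5*pi_A + 1/5*pi_B + 1/5*pi_C + 3/10*pi_D + 3/10*pi_E
  pi_B = 1/10*pi_A + 2/5*pi_B + 1/5*pi_C + 1/10*pi_D + 1/5*pi_E
  pi_C = 1/10*pi_A + 1/5*pi_B + 2/5*pi_C + 1/10*pi_D + 1/10*pi_E
  pi_D = 1/5*pi_A + 1/10*pi_B + 1/10*pi_C + 1/10*pi_D + 3/10*pi_E
  pi_E = 2/5*pi_A + 1/10*pi_B + 1/10*pi_C + 2/5*pi_D + 1/10*pi_E
with normalization: pi_A + pi_B + pi_C + pi_D + pi_E = 1.

Using the first 4 balance equations plus normalization, the linear system A*pi = b is:
  [-4/5, 1/5, 1/5, 3/10, 3/10] . pi = 0
  [1/10, -3/5, 1/5, 1/10, 1/5] . pi = 0
  [1/10, 1/5, -3/5, 1/10, 1/10] . pi = 0
  [1/5, 1/10, 1/10, -9/10, 3/10] . pi = 0
  [1, 1, 1, 1, 1] . pi = 1

Solving yields:
  pi_A = 71/297
  pi_B = 43/216
  pi_C = 37/216
  pi_D = 50/297
  pi_E = 2/9

Verification (pi * P):
  71/297*1/5 + 43/216*1/5 + 37/216*1/5 + 50/297*3/10 + 2/9*3/10 = 71/297 = pi_A  (ok)
  71/297*1/10 + 43/216*2/5 + 37/216*1/5 + 50/297*1/10 + 2/9*1/5 = 43/216 = pi_B  (ok)
  71/297*1/10 + 43/216*1/5 + 37/216*2/5 + 50/297*1/10 + 2/9*1/10 = 37/216 = pi_C  (ok)
  71/297*1/5 + 43/216*1/10 + 37/216*1/10 + 50/297*1/10 + 2/9*3/10 = 50/297 = pi_D  (ok)
  71/297*2/5 + 43/216*1/10 + 37/216*1/10 + 50/297*2/5 + 2/9*1/10 = 2/9 = pi_E  (ok)

Answer: 71/297 43/216 37/216 50/297 2/9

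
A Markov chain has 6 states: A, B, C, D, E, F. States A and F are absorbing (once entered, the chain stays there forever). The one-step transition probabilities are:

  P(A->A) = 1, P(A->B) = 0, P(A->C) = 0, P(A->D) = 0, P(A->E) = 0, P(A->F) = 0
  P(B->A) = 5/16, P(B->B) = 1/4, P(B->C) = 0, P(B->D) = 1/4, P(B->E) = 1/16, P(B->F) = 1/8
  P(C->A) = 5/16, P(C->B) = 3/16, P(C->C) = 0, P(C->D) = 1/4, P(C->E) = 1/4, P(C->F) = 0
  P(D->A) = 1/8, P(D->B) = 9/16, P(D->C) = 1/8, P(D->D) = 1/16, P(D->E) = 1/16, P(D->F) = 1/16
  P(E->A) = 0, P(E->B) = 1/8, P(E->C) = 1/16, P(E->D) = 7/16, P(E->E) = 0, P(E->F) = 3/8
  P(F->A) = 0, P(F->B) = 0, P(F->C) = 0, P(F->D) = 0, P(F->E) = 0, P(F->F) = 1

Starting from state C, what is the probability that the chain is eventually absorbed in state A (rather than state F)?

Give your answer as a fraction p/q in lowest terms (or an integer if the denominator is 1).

Answer: 21552/30505

Derivation:
Let a_i = P(absorbed in A | start in state i).
Boundary conditions: a_A = 1, a_F = 0.
For each transient state i, a_i = sum_j P(i->j) * a_j:
  a_B = 5/16*a_A + 1/4*a_B + 0*a_C + 1/4*a_D + 1/16*a_E + 1/8*a_F
  a_C = 5/16*a_A + 3/16*a_B + 0*a_C + 1/4*a_D + 1/4*a_E + 0*a_F
  a_D = 1/8*a_A + 9/16*a_B + 1/8*a_C + 1/16*a_D + 1/16*a_E + 1/16*a_F
  a_E = 0*a_A + 1/8*a_B + 1/16*a_C + 7/16*a_D + 0*a_E + 3/8*a_F

Substituting a_A = 1 and a_F = 0, rearrange to (I - Q) a = r where r[i] = P(i -> A):
  [3/4, 0, -1/4, -1/16] . (a_B, a_C, a_D, a_E) = 5/16
  [-3/16, 1, -1/4, -1/4] . (a_B, a_C, a_D, a_E) = 5/16
  [-9/16, -1/8, 15/16, -1/16] . (a_B, a_C, a_D, a_E) = 1/8
  [-1/8, -1/16, -7/16, 1] . (a_B, a_C, a_D, a_E) = 0

Solving yields:
  a_B = 20453/30505
  a_C = 21552/30505
  a_D = 20058/30505
  a_E = 12679/30505

Starting state is C, so the absorption probability is a_C = 21552/30505.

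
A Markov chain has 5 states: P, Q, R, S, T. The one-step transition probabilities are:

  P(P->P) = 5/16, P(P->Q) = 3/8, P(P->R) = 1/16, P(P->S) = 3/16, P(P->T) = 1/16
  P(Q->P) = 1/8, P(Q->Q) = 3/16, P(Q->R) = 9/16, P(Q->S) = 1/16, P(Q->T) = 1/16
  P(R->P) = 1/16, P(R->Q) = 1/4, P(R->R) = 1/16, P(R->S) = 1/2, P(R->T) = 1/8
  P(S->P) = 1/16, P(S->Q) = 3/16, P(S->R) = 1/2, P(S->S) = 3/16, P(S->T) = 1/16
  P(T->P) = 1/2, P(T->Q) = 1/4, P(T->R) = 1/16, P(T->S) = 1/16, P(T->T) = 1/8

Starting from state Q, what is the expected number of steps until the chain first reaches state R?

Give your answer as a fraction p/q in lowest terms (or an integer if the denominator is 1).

Let h_i = expected steps to first reach R from state i.
Boundary: h_R = 0.
First-step equations for the other states:
  h_P = 1 + 5/16*h_P + 3/8*h_Q + 1/16*h_R + 3/16*h_S + 1/16*h_T
  h_Q = 1 + 1/8*h_P + 3/16*h_Q + 9/16*h_R + 1/16*h_S + 1/16*h_T
  h_S = 1 + 1/16*h_P + 3/16*h_Q + 1/2*h_R + 3/16*h_S + 1/16*h_T
  h_T = 1 + 1/2*h_P + 1/4*h_Q + 1/16*h_R + 1/16*h_S + 1/8*h_T

Substituting h_R = 0 and rearranging gives the linear system (I - Q) h = 1:
  [11/16, -3/8, -3/16, -1/16] . (h_P, h_Q, h_S, h_T) = 1
  [-1/8, 13/16, -1/16, -1/16] . (h_P, h_Q, h_S, h_T) = 1
  [-1/16, -3/16, 13/16, -1/16] . (h_P, h_Q, h_S, h_T) = 1
  [-1/2, -1/4, -1/16, 7/8] . (h_P, h_Q, h_S, h_T) = 1

Solving yields:
  h_P = 71520/19189
  h_Q = 44160/19189
  h_S = 45360/19189
  h_T = 78656/19189

Starting state is Q, so the expected hitting time is h_Q = 44160/19189.

Answer: 44160/19189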